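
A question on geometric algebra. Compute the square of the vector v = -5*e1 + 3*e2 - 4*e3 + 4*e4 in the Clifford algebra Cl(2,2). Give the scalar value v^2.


v^2 = sum of c_i^2 * e_i^2
Positive signature terms (e_i^2 = +1): (-5)^2 + 3^2 = 34
Negative signature terms (e_j^2 = -1): (-4)^2 + 4^2 = 32
v^2 = 34 - 32 = 2


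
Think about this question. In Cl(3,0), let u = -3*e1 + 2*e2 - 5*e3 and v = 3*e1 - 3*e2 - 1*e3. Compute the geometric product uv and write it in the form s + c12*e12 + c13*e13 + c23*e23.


In Cl(3,0): e_i^2 = 1, e_ie_j = -e_je_i for i != j.
Scalar part = u . v = (-3)*3 + 2*(-3) + (-5)*(-1)
= -9 + (-6) + 5 = -10
e12 coeff = (-3)*(-3) - 2*3 = 9 - 6 = 3
e13 coeff = (-3)*(-1) - (-5)*3 = 3 - (-15) = 18
e23 coeff = 2*(-1) - (-5)*(-3) = -2 - 15 = -17
uv = -10 + 3*e12 + 18*e13 - 17*e23


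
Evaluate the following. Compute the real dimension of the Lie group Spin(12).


Spin(n) double-covers SO(n); both have Lie algebra so(n) of dimension n(n-1)/2.
n = 12
n(n-1) = 12 * 11 = 132
dim Spin(12) = 132/2 = 66


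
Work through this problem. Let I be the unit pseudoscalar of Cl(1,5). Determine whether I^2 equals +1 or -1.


The pseudoscalar I = e1...e_n (product of all n generators) of Cl(p,q) satisfies I^2 = (-1)^(q + n(n-1)/2).
p = 1, q = 5, n = p + q = 6
n(n-1)/2 = 6 * 5 / 2 = 15
Exponent = q + n(n-1)/2 = 5 + 15 = 20
I^2 = (-1)^20 = +1


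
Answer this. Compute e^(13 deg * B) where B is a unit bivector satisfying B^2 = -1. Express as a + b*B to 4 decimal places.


For a unit bivector B with B^2 = -1, the exponential series gives
e^(theta*B) = cos(theta) + sin(theta)*B (the GA analogue of Euler's formula).
theta = 13 degrees = 0.226893 rad
cos(13 deg) = 0.9744
sin(13 deg) = 0.2250
exp(theta*B) = 0.9744 + 0.2250*B


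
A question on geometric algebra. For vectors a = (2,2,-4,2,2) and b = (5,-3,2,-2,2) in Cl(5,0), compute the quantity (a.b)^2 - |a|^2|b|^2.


a . b = 2*5 + 2*(-3) + (-4)*2 + 2*(-2) + 2*2
= 10 + (-6) + (-8) + (-4) + 4 = -4
|a|^2 = 2^2 + 2^2 + (-4)^2 + 2^2 + 2^2 = 32
|b|^2 = 5^2 + (-3)^2 + 2^2 + (-2)^2 + 2^2 = 46
(a.b)^2 = (-4)^2 = 16
|a|^2 * |b|^2 = 32 * 46 = 1472
Result = 16 - 1472 = -1456


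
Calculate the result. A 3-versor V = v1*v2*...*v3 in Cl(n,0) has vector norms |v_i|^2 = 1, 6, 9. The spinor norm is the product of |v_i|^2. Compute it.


Spinor norm N(V) = |v1|^2 * |v2|^2 * ... * |v3|^2
= 1 * 6 * 9
Running product: 1, 6, 54
N(V) = 54


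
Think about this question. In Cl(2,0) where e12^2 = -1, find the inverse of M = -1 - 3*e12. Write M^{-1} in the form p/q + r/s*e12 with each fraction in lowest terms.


M = -1 - 3*e12, where e12^2 = -1.
Since M commutes with its reverse ~M = a - b*e12, M * ~M = a^2 - b^2*e12^2 = a^2 + b^2.
So M^{-1} = ~M / (a^2 + b^2) = (a - b*e12)/(a^2 + b^2).
a^2 + b^2 = 1 + 9 = 10
Scalar part = -1/10 = -1/10
Bivector coeff = 3/10 = 3/10
M^{-1} = -1/10 + 3/10*e12


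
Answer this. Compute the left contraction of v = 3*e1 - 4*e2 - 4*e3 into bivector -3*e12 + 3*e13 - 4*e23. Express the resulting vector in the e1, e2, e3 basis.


Left contraction v _| B = <vB>_1 (grade-1 part of the geometric product vB).
Using e1_|e12 = e2, e2_|e12 = -e1, e1_|e13 = e3, e3_|e13 = -e1, e2_|e23 = e3, e3_|e23 = -e2:
e1 coeff: -v2*b12 - v3*b13 = -(-4)*(-3) - (-4)*(3) = 0
e2 coeff: v1*b12 - v3*b23 = (3)*(-3) - (-4)*(-4) = -25
e3 coeff: v1*b13 + v2*b23 = (3)*(3) + (-4)*(-4) = 25
v _| B = 0*e1 - 25*e2 + 25*e3


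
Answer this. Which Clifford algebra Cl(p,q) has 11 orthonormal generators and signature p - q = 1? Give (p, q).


We need p + q = 11 and p - q = 1.
Adding: 2p = 11 + 1 = 12, so p = 6.
Then q = 11 - 6 = 5.
(p, q) = (6, 5)


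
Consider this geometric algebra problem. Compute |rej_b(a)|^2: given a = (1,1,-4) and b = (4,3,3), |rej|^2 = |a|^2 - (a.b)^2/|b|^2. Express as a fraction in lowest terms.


|a|^2 = 1^2 + 1^2 + (-4)^2 = 18
|b|^2 = 4^2 + 3^2 + 3^2 = 34
a . b = 1*4 + 1*3 + (-4)*3 = -5
(a.b)^2 = (-5)^2 = 25
|rej|^2 = 18 - 25/34
= (612 - 25)/34
= 587/34
In lowest terms: 587/34


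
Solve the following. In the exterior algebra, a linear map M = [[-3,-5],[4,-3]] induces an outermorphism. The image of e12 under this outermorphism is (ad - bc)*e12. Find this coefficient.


The outermorphism of a linear map f sends e1^e2 to f(e1)^f(e2).
f(e1) = -3*e1 + 4*e2
f(e2) = -5*e1 - 3*e2
f(e1) ^ f(e2) = (-3*e1 + 4*e2) ^ (-5*e1 - 3*e2)
= (-3)*(-3)*e12 + 4*(-5)*e21
= (9 - (-20))*e12
= 29*e12
Coefficient = 29


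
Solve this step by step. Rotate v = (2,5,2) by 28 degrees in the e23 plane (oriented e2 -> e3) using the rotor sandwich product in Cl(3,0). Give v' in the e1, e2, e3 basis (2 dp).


Rotor R = cos(14deg) - sin(14deg)*e23
Rotation angle theta = 2 * 14 = 28 degrees in the e23 plane (e2 -> e3).
The component perpendicular to the plane (e1) is invariant: v'_1 = v1 = 2.00
cos(28deg) = 0.8829, sin(28deg) = 0.4695
v'_2 = v2*cos(theta) - v3*sin(theta) = 5*0.8829 - 2*0.4695 = 3.48
v'_3 = v2*sin(theta) + v3*cos(theta) = 5*0.4695 + 2*0.8829 = 4.11
v' = 2.00*e1 + 3.48*e2 + 4.11*e3


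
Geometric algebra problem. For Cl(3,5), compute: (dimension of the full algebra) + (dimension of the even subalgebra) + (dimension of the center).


n = 3 + 5 = 8
Total dim = 2^8 = 256
Even subalgebra dim = 2^7 = 128
n is even, so center dim = 1
Sum = 256 + 128 + 1 = 385


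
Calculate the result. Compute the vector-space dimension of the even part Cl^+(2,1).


Even subalgebra dimension = 2^(n-1)
n = 2 + 1 = 3
2^(3 - 1) = 2^2 = 4
Verification: sum of C(3,k) for even k = 1 + 3 = 4
Result = 4


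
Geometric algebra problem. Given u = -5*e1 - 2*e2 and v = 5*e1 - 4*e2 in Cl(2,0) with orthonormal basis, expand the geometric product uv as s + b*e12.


Expand: (-5*e1 - 2*e2)(5*e1 - 4*e2)
= (-5)*5*e1e1 + (-5)*(-4)*e1e2 + (-2)*5*e2e1 + (-2)*(-4)*e2e2
Using e1^2 = e2^2 = 1, e2e1 = -e1e2:
Scalar part s = (-5)*5 + (-2)*(-4) = -25 + 8 = -17
Bivector part b = (-5)*(-4) - (-2)*5 = 20 - (-10) = 30
uv = -17 + 30*e12


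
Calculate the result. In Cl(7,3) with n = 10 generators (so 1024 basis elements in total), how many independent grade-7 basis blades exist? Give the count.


Number of grade-k basis blades in Cl(p,q) with n = p + q is C(n, k).
n = 7 + 3 = 10
C(10, 7) = 10! / (7! * 3!)
= 3628800 / (5040 * 6)
= 120


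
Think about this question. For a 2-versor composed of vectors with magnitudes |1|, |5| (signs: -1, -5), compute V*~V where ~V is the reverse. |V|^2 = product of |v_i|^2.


Each vector v_i has |v_i|^2 = s_i^2
Squared scales: (-1)^2 = 1, (-5)^2 = 25
|V|^2 = 1 * 25
= 25


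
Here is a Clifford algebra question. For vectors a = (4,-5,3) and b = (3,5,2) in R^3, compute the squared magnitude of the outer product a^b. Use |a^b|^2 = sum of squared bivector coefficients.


a wedge b = (a1*b2 - a2*b1)*e12 + (a1*b3 - a3*b1)*e13 + (a2*b3 - a3*b2)*e23
e12 coeff: 4*5 - (-5)*3 = 20 - (-15) = 35
e13 coeff: 4*2 - 3*3 = 8 - 9 = -1
e23 coeff: (-5)*2 - 3*5 = -10 - 15 = -25
|a wedge b|^2 = 35^2 + (-1)^2 + (-25)^2
= 1225 + 1 + 625
= 1851


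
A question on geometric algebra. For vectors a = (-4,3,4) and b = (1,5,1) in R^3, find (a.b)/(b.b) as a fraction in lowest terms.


Projection coefficient = (a . b) / (b . b)
a . b = (-4)*1 + 3*5 + 4*1
= -4 + 15 + 4 = 15
b . b = 1^2 + 5^2 + 1^2
= 1 + 25 + 1 = 27
Coefficient = 15/27
In lowest terms: 5/9


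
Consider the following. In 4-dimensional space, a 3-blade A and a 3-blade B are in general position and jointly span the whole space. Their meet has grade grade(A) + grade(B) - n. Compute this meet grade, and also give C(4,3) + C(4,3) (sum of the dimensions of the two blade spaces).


Meet grade = grade(A) + grade(B) - n
= 3 + 3 - 4 = 2
C(4,3) = 4
C(4,3) = 4
dim_A + dim_B = 4 + 4 = 8


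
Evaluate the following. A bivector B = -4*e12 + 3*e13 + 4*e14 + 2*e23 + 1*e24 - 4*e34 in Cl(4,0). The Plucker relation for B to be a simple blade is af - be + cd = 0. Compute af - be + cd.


Plucker relation: af - be + cd
a*f = (-4)*(-4) = 16
b*e = 3*1 = 3
c*d = 4*2 = 8
af - be + cd = 16 - 3 + 8
= 21


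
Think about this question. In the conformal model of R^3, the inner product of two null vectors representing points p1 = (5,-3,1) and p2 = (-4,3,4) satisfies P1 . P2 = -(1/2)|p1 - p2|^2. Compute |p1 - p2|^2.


p1 - p2 = (9, -6, -3)
|p1 - p2|^2 = 9^2 + (-6)^2 + (-3)^2
= 81 + 36 + 9
= 126


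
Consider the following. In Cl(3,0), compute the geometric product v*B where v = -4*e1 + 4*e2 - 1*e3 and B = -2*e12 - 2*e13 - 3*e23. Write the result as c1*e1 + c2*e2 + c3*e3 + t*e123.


vB has grade-1 (vector) and grade-3 (trivector) parts: vB = (v _| B) + (v ^ B).
Vector part <vB>_1:
  e1: -v2*b12 - v3*b13 = -(4)*(-2) - (-1)*(-2) = 6
  e2: v1*b12 - v3*b23 = (-4)*(-2) - (-1)*(-3) = 5
  e3: v1*b13 + v2*b23 = (-4)*(-2) + (4)*(-3) = -4
Trivector part <vB>_3:
  e123: v1*b23 - v2*b13 + v3*b12 = (-4)*(-3) - (4)*(-2) + (-1)*(-2) = 22
vB = 6*e1 + 5*e2 - 4*e3 + 22*e123


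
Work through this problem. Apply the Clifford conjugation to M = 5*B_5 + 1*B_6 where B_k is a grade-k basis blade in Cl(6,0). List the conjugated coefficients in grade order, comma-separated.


Clifford conjugate sign for grade k: (-1)^(k(k+1)/2)
Grade 5: (-1)^(5*6/2) = (-1)^15 = -1, coeff 5 -> -5
Grade 6: (-1)^(6*7/2) = (-1)^21 = -1, coeff 1 -> -1
Conjugated coefficients: -5, -1


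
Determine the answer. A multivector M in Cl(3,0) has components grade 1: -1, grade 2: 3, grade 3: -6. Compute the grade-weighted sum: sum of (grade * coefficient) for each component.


Grade-weighted sum = sum of grade_k * coefficient_k
1*(-1) = -1
2*3 = 6
3*(-6) = -18
Total = -1 + 6 + (-18) = -13


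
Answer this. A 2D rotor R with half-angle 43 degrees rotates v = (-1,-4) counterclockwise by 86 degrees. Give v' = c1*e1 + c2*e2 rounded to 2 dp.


Rotor R = cos(43deg) - sin(43deg)*e12
Rotation angle theta = 2 * 43 = 86 degrees
v' = R*v*~R rotates v by theta.
cos(86deg) = 0.0698, sin(86deg) = 0.9976
v'_1 = -1*cos(86deg) - (-4)*sin(86deg)
= -1*0.0698 - (-4)*0.9976
= 3.92
v'_2 = -1*sin(86deg) + (-4)*cos(86deg)
= -1*0.9976 + (-4)*0.0698
= -1.28
v' = 3.92*e1 - 1.28*e2


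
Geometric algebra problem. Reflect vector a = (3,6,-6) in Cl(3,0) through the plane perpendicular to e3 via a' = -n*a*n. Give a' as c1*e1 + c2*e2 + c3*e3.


Reflection formula: a' = -n*a*n, with n = e3 (unit vector, n^2 = 1).
For reflection through hyperplane perp to e3:
The component along e3 flips sign, others stay.
a = (3, 6, -6)
a' = (3, 6, 6)
a' = 3*e1 + 6*e2 + 6*e3


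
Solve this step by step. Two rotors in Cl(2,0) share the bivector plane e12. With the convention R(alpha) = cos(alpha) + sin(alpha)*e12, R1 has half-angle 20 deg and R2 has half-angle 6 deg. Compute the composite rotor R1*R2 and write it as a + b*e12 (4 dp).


Same-plane rotors commute and their half-angles add:
R1*R2 = cos(a1 + a2) + sin(a1 + a2)*e12.
a1 + a2 = 20 + 6 = 26 deg
cos(26 deg) = 0.8988
sin(26 deg) = 0.4384
R1*R2 = 0.8988 + 0.4384*e12


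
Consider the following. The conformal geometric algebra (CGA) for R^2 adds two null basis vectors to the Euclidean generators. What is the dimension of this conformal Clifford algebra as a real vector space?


The conformal model of R^2 uses Cl(3,1): the 2 Euclidean generators plus two extra orthogonal generators e+ (e+^2 = +1) and e- (e-^2 = -1), from which the null vectors e0, einf are built.
Number of generators m = 2 + 2 = 4.
dim Cl(p,q) = 2^m = 2^4 = 16


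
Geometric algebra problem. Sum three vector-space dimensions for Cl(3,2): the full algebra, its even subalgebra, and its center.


n = 3 + 2 = 5
Total dim = 2^5 = 32
Even subalgebra dim = 2^4 = 16
n is odd, so center dim = 2
Sum = 32 + 16 + 2 = 50


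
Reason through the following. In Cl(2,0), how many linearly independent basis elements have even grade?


Even subalgebra dimension = 2^(n-1)
n = 2 + 0 = 2
2^(2 - 1) = 2^1 = 2
Verification: sum of C(2,k) for even k = 1 + 1 = 2
Result = 2


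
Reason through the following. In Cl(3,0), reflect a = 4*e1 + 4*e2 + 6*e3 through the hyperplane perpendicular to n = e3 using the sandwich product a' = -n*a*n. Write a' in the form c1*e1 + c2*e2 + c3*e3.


Reflection formula: a' = -n*a*n, with n = e3 (unit vector, n^2 = 1).
For reflection through hyperplane perp to e3:
The component along e3 flips sign, others stay.
a = (4, 4, 6)
a' = (4, 4, -6)
a' = 4*e1 + 4*e2 - 6*e3


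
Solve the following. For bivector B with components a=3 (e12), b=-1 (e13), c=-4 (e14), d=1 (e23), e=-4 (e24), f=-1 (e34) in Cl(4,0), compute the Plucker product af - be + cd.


Plucker relation: af - be + cd
a*f = 3*(-1) = -3
b*e = (-1)*(-4) = 4
c*d = (-4)*1 = -4
af - be + cd = -3 - 4 + (-4)
= -11


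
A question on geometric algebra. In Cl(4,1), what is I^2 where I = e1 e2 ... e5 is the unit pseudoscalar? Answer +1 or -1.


The pseudoscalar I = e1...e_n (product of all n generators) of Cl(p,q) satisfies I^2 = (-1)^(q + n(n-1)/2).
p = 4, q = 1, n = p + q = 5
n(n-1)/2 = 5 * 4 / 2 = 10
Exponent = q + n(n-1)/2 = 1 + 10 = 11
I^2 = (-1)^11 = -1


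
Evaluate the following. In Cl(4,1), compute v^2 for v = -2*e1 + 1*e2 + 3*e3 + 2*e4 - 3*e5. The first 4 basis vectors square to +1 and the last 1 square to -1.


v^2 = sum of c_i^2 * e_i^2
Positive signature terms (e_i^2 = +1): (-2)^2 + 1^2 + 3^2 + 2^2 = 18
Negative signature terms (e_j^2 = -1): (-3)^2 = 9
v^2 = 18 - 9 = 9


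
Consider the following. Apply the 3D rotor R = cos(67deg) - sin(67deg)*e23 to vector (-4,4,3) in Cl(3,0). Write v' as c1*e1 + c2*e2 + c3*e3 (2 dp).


Rotor R = cos(67deg) - sin(67deg)*e23
Rotation angle theta = 2 * 67 = 134 degrees in the e23 plane (e2 -> e3).
The component perpendicular to the plane (e1) is invariant: v'_1 = v1 = -4.00
cos(134deg) = -0.6947, sin(134deg) = 0.7193
v'_2 = v2*cos(theta) - v3*sin(theta) = 4*(-0.6947) - 3*0.7193 = -4.94
v'_3 = v2*sin(theta) + v3*cos(theta) = 4*0.7193 + 3*(-0.6947) = 0.79
v' = -4.00*e1 - 4.94*e2 + 0.79*e3


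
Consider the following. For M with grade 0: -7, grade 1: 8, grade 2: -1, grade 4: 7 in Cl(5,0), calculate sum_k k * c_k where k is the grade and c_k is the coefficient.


Grade-weighted sum = sum of grade_k * coefficient_k
0*(-7) = 0
1*8 = 8
2*(-1) = -2
4*7 = 28
Total = 0 + 8 + (-2) + 28 = 34


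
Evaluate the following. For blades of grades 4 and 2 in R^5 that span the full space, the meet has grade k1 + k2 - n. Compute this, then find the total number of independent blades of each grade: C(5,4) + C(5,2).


Meet grade = grade(A) + grade(B) - n
= 4 + 2 - 5 = 1
C(5,4) = 5
C(5,2) = 10
dim_A + dim_B = 5 + 10 = 15


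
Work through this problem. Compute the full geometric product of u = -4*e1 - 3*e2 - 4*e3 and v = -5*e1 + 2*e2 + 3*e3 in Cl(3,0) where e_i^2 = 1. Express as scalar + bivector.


In Cl(3,0): e_i^2 = 1, e_ie_j = -e_je_i for i != j.
Scalar part = u . v = (-4)*(-5) + (-3)*2 + (-4)*3
= 20 + (-6) + (-12) = 2
e12 coeff = (-4)*2 - (-3)*(-5) = -8 - 15 = -23
e13 coeff = (-4)*3 - (-4)*(-5) = -12 - 20 = -32
e23 coeff = (-3)*3 - (-4)*2 = -9 - (-8) = -1
uv = 2 - 23*e12 - 32*e13 - 1*e23


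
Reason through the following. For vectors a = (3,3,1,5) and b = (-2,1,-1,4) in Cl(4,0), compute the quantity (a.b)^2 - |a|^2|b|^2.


a . b = 3*(-2) + 3*1 + 1*(-1) + 5*4
= -6 + 3 + (-1) + 20 = 16
|a|^2 = 3^2 + 3^2 + 1^2 + 5^2 = 44
|b|^2 = (-2)^2 + 1^2 + (-1)^2 + 4^2 = 22
(a.b)^2 = 16^2 = 256
|a|^2 * |b|^2 = 44 * 22 = 968
Result = 256 - 968 = -712


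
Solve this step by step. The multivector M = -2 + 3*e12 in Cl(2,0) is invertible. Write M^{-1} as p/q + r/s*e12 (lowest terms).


M = -2 + 3*e12, where e12^2 = -1.
Since M commutes with its reverse ~M = a - b*e12, M * ~M = a^2 - b^2*e12^2 = a^2 + b^2.
So M^{-1} = ~M / (a^2 + b^2) = (a - b*e12)/(a^2 + b^2).
a^2 + b^2 = 4 + 9 = 13
Scalar part = -2/13 = -2/13
Bivector coeff = -3/13 = -3/13
M^{-1} = -2/13 - 3/13*e12


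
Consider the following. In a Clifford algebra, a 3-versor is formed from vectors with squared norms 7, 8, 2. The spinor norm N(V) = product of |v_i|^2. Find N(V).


Spinor norm N(V) = |v1|^2 * |v2|^2 * ... * |v3|^2
= 7 * 8 * 2
Running product: 7, 56, 112
N(V) = 112


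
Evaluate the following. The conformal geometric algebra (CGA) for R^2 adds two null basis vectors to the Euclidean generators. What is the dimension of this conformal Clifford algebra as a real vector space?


The conformal model of R^2 uses Cl(3,1): the 2 Euclidean generators plus two extra orthogonal generators e+ (e+^2 = +1) and e- (e-^2 = -1), from which the null vectors e0, einf are built.
Number of generators m = 2 + 2 = 4.
dim Cl(p,q) = 2^m = 2^4 = 16


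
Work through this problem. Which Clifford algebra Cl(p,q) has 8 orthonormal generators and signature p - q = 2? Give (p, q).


We need p + q = 8 and p - q = 2.
Adding: 2p = 8 + 2 = 10, so p = 5.
Then q = 8 - 5 = 3.
(p, q) = (5, 3)


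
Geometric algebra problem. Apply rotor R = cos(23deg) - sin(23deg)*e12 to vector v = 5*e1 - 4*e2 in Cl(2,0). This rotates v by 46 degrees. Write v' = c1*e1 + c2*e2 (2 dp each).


Rotor R = cos(23deg) - sin(23deg)*e12
Rotation angle theta = 2 * 23 = 46 degrees
v' = R*v*~R rotates v by theta.
cos(46deg) = 0.6947, sin(46deg) = 0.7193
v'_1 = 5*cos(46deg) - (-4)*sin(46deg)
= 5*0.6947 - (-4)*0.7193
= 6.35
v'_2 = 5*sin(46deg) + (-4)*cos(46deg)
= 5*0.7193 + (-4)*0.6947
= 0.82
v' = 6.35*e1 + 0.82*e2


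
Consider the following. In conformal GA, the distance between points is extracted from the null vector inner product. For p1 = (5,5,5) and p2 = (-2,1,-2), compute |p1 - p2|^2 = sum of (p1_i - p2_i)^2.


p1 - p2 = (7, 4, 7)
|p1 - p2|^2 = 7^2 + 4^2 + 7^2
= 49 + 16 + 49
= 114


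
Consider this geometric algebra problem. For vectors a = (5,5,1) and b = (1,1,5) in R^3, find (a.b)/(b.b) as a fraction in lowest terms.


Projection coefficient = (a . b) / (b . b)
a . b = 5*1 + 5*1 + 1*5
= 5 + 5 + 5 = 15
b . b = 1^2 + 1^2 + 5^2
= 1 + 1 + 25 = 27
Coefficient = 15/27
In lowest terms: 5/9


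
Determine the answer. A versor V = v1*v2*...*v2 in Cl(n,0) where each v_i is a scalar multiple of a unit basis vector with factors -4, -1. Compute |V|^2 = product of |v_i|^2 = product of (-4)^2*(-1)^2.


Each vector v_i has |v_i|^2 = s_i^2
Squared scales: (-4)^2 = 16, (-1)^2 = 1
|V|^2 = 16 * 1
= 16


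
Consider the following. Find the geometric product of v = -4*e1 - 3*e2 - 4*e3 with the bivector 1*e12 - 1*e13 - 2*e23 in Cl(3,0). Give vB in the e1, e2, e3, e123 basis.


vB has grade-1 (vector) and grade-3 (trivector) parts: vB = (v _| B) + (v ^ B).
Vector part <vB>_1:
  e1: -v2*b12 - v3*b13 = -(-3)*(1) - (-4)*(-1) = -1
  e2: v1*b12 - v3*b23 = (-4)*(1) - (-4)*(-2) = -12
  e3: v1*b13 + v2*b23 = (-4)*(-1) + (-3)*(-2) = 10
Trivector part <vB>_3:
  e123: v1*b23 - v2*b13 + v3*b12 = (-4)*(-2) - (-3)*(-1) + (-4)*(1) = 1
vB = -1*e1 - 12*e2 + 10*e3 + 1*e123


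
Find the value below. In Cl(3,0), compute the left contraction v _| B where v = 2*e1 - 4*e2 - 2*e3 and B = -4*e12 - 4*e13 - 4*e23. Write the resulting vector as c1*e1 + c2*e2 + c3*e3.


Left contraction v _| B = <vB>_1 (grade-1 part of the geometric product vB).
Using e1_|e12 = e2, e2_|e12 = -e1, e1_|e13 = e3, e3_|e13 = -e1, e2_|e23 = e3, e3_|e23 = -e2:
e1 coeff: -v2*b12 - v3*b13 = -(-4)*(-4) - (-2)*(-4) = -24
e2 coeff: v1*b12 - v3*b23 = (2)*(-4) - (-2)*(-4) = -16
e3 coeff: v1*b13 + v2*b23 = (2)*(-4) + (-4)*(-4) = 8
v _| B = -24*e1 - 16*e2 + 8*e3


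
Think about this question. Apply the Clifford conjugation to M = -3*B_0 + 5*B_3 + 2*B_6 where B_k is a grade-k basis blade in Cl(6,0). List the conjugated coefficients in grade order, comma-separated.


Clifford conjugate sign for grade k: (-1)^(k(k+1)/2)
Grade 0: (-1)^(0*1/2) = (-1)^0 = 1, coeff -3 -> -3
Grade 3: (-1)^(3*4/2) = (-1)^6 = 1, coeff 5 -> 5
Grade 6: (-1)^(6*7/2) = (-1)^21 = -1, coeff 2 -> -2
Conjugated coefficients: -3, 5, -2


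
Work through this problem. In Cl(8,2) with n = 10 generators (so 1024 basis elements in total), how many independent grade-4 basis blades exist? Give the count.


Number of grade-k basis blades in Cl(p,q) with n = p + q is C(n, k).
n = 8 + 2 = 10
C(10, 4) = 10! / (4! * 6!)
= 3628800 / (24 * 720)
= 210


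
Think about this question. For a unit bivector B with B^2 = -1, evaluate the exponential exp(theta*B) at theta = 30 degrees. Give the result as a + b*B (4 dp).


For a unit bivector B with B^2 = -1, the exponential series gives
e^(theta*B) = cos(theta) + sin(theta)*B (the GA analogue of Euler's formula).
theta = 30 degrees = 0.523599 rad
cos(30 deg) = 0.8660
sin(30 deg) = 0.5000
exp(theta*B) = 0.8660 + 0.5000*B


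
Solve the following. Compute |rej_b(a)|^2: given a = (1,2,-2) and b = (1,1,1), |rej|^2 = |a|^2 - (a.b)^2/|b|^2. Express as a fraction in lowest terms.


|a|^2 = 1^2 + 2^2 + (-2)^2 = 9
|b|^2 = 1^2 + 1^2 + 1^2 = 3
a . b = 1*1 + 2*1 + (-2)*1 = 1
(a.b)^2 = 1^2 = 1
|rej|^2 = 9 - 1/3
= (27 - 1)/3
= 26/3
In lowest terms: 26/3


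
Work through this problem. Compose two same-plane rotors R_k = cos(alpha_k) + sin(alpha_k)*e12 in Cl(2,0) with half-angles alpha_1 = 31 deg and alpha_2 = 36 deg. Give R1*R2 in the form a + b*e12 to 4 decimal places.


Same-plane rotors commute and their half-angles add:
R1*R2 = cos(a1 + a2) + sin(a1 + a2)*e12.
a1 + a2 = 31 + 36 = 67 deg
cos(67 deg) = 0.3907
sin(67 deg) = 0.9205
R1*R2 = 0.3907 + 0.9205*e12


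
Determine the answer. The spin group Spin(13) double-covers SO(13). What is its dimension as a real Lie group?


Spin(n) double-covers SO(n); both have Lie algebra so(n) of dimension n(n-1)/2.
n = 13
n(n-1) = 13 * 12 = 156
dim Spin(13) = 156/2 = 78


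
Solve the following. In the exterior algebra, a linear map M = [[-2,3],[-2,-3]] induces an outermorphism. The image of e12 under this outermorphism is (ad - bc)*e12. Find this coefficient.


The outermorphism of a linear map f sends e1^e2 to f(e1)^f(e2).
f(e1) = -2*e1 - 2*e2
f(e2) = 3*e1 - 3*e2
f(e1) ^ f(e2) = (-2*e1 - 2*e2) ^ (3*e1 - 3*e2)
= (-2)*(-3)*e12 + (-2)*3*e21
= (6 - (-6))*e12
= 12*e12
Coefficient = 12


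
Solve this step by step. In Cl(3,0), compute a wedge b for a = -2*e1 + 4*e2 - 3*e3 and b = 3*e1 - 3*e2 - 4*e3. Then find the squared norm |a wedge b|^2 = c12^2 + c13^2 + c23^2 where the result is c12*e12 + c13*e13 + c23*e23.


a wedge b = (a1*b2 - a2*b1)*e12 + (a1*b3 - a3*b1)*e13 + (a2*b3 - a3*b2)*e23
e12 coeff: (-2)*(-3) - 4*3 = 6 - 12 = -6
e13 coeff: (-2)*(-4) - (-3)*3 = 8 - (-9) = 17
e23 coeff: 4*(-4) - (-3)*(-3) = -16 - 9 = -25
|a wedge b|^2 = (-6)^2 + 17^2 + (-25)^2
= 36 + 289 + 625
= 950


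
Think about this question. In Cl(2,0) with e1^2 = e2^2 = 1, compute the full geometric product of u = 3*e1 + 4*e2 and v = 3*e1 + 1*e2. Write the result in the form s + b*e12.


Expand: (3*e1 + 4*e2)(3*e1 + 1*e2)
= 3*3*e1e1 + 3*1*e1e2 + 4*3*e2e1 + 4*1*e2e2
Using e1^2 = e2^2 = 1, e2e1 = -e1e2:
Scalar part s = 3*3 + 4*1 = 9 + 4 = 13
Bivector part b = 3*1 - 4*3 = 3 - 12 = -9
uv = 13 - 9*e12


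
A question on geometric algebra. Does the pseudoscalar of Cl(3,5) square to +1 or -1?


The pseudoscalar I = e1...e_n (product of all n generators) of Cl(p,q) satisfies I^2 = (-1)^(q + n(n-1)/2).
p = 3, q = 5, n = p + q = 8
n(n-1)/2 = 8 * 7 / 2 = 28
Exponent = q + n(n-1)/2 = 5 + 28 = 33
I^2 = (-1)^33 = -1


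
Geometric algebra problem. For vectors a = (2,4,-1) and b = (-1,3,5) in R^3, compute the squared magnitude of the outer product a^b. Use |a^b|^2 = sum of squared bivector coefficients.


a wedge b = (a1*b2 - a2*b1)*e12 + (a1*b3 - a3*b1)*e13 + (a2*b3 - a3*b2)*e23
e12 coeff: 2*3 - 4*(-1) = 6 - (-4) = 10
e13 coeff: 2*5 - (-1)*(-1) = 10 - 1 = 9
e23 coeff: 4*5 - (-1)*3 = 20 - (-3) = 23
|a wedge b|^2 = 10^2 + 9^2 + 23^2
= 100 + 81 + 529
= 710


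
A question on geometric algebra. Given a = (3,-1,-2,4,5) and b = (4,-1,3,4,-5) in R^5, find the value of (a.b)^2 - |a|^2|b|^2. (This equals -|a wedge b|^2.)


a . b = 3*4 + (-1)*(-1) + (-2)*3 + 4*4 + 5*(-5)
= 12 + 1 + (-6) + 16 + (-25) = -2
|a|^2 = 3^2 + (-1)^2 + (-2)^2 + 4^2 + 5^2 = 55
|b|^2 = 4^2 + (-1)^2 + 3^2 + 4^2 + (-5)^2 = 67
(a.b)^2 = (-2)^2 = 4
|a|^2 * |b|^2 = 55 * 67 = 3685
Result = 4 - 3685 = -3681


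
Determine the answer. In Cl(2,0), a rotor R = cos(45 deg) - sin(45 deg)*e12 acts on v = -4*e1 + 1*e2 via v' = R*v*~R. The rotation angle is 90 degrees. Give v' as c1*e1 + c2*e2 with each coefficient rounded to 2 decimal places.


Rotor R = cos(45deg) - sin(45deg)*e12
Rotation angle theta = 2 * 45 = 90 degrees
v' = R*v*~R rotates v by theta.
cos(90deg) = 0.0000, sin(90deg) = 1.0000
v'_1 = -4*cos(90deg) - 1*sin(90deg)
= -4*0.0000 - 1*1.0000
= -1.00
v'_2 = -4*sin(90deg) + 1*cos(90deg)
= -4*1.0000 + 1*0.0000
= -4.00
v' = -1.00*e1 - 4.00*e2


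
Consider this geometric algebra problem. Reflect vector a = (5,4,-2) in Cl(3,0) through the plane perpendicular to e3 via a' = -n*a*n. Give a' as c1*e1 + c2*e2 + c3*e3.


Reflection formula: a' = -n*a*n, with n = e3 (unit vector, n^2 = 1).
For reflection through hyperplane perp to e3:
The component along e3 flips sign, others stay.
a = (5, 4, -2)
a' = (5, 4, 2)
a' = 5*e1 + 4*e2 + 2*e3


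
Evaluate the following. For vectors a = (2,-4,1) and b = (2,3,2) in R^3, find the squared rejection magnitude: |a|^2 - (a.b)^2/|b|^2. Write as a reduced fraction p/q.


|a|^2 = 2^2 + (-4)^2 + 1^2 = 21
|b|^2 = 2^2 + 3^2 + 2^2 = 17
a . b = 2*2 + (-4)*3 + 1*2 = -6
(a.b)^2 = (-6)^2 = 36
|rej|^2 = 21 - 36/17
= (357 - 36)/17
= 321/17
In lowest terms: 321/17


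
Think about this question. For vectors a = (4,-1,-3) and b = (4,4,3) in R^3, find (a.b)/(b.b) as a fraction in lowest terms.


Projection coefficient = (a . b) / (b . b)
a . b = 4*4 + (-1)*4 + (-3)*3
= 16 + (-4) + (-9) = 3
b . b = 4^2 + 4^2 + 3^2
= 16 + 16 + 9 = 41
Coefficient = 3/41
In lowest terms: 3/41


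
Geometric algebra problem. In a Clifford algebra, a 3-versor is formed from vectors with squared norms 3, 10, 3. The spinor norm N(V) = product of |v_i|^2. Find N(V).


Spinor norm N(V) = |v1|^2 * |v2|^2 * ... * |v3|^2
= 3 * 10 * 3
Running product: 3, 30, 90
N(V) = 90


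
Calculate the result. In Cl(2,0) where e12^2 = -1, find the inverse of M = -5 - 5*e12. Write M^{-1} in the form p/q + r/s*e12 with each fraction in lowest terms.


M = -5 - 5*e12, where e12^2 = -1.
Since M commutes with its reverse ~M = a - b*e12, M * ~M = a^2 - b^2*e12^2 = a^2 + b^2.
So M^{-1} = ~M / (a^2 + b^2) = (a - b*e12)/(a^2 + b^2).
a^2 + b^2 = 25 + 25 = 50
Scalar part = -5/50 = -1/10
Bivector coeff = 5/50 = 1/10
M^{-1} = -1/10 + 1/10*e12


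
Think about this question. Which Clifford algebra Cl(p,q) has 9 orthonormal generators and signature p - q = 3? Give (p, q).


We need p + q = 9 and p - q = 3.
Adding: 2p = 9 + 3 = 12, so p = 6.
Then q = 9 - 6 = 3.
(p, q) = (6, 3)


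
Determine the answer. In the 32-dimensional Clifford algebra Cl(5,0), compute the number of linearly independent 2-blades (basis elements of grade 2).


Number of grade-k basis blades in Cl(p,q) with n = p + q is C(n, k).
n = 5 + 0 = 5
C(5, 2) = 5! / (2! * 3!)
= 120 / (2 * 6)
= 10


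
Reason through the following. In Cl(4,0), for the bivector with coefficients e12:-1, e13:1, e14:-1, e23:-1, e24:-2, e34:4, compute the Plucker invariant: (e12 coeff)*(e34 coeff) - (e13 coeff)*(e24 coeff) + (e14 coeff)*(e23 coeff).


Plucker relation: af - be + cd
a*f = (-1)*4 = -4
b*e = 1*(-2) = -2
c*d = (-1)*(-1) = 1
af - be + cd = -4 - (-2) + 1
= -1


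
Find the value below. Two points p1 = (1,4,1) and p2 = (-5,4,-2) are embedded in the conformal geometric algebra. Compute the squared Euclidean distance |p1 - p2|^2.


p1 - p2 = (6, 0, 3)
|p1 - p2|^2 = 6^2 + 0^2 + 3^2
= 36 + 0 + 9
= 45


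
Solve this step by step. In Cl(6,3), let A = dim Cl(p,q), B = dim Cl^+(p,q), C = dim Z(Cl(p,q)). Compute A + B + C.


n = 6 + 3 = 9
Total dim = 2^9 = 512
Even subalgebra dim = 2^8 = 256
n is odd, so center dim = 2
Sum = 512 + 256 + 2 = 770


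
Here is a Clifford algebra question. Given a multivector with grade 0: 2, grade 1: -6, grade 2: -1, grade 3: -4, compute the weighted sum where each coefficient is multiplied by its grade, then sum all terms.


Grade-weighted sum = sum of grade_k * coefficient_k
0*2 = 0
1*(-6) = -6
2*(-1) = -2
3*(-4) = -12
Total = 0 + (-6) + (-2) + (-12) = -20


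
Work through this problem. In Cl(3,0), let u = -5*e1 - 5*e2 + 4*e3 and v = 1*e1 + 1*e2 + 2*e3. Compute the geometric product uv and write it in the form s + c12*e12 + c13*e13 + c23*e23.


In Cl(3,0): e_i^2 = 1, e_ie_j = -e_je_i for i != j.
Scalar part = u . v = (-5)*1 + (-5)*1 + 4*2
= -5 + (-5) + 8 = -2
e12 coeff = (-5)*1 - (-5)*1 = -5 - (-5) = 0
e13 coeff = (-5)*2 - 4*1 = -10 - 4 = -14
e23 coeff = (-5)*2 - 4*1 = -10 - 4 = -14
uv = -2 + 0*e12 - 14*e13 - 14*e23


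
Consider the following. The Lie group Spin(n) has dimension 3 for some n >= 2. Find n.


dim Spin(n) = dim so(n) = n(n-1)/2.
Solve n(n-1)/2 = 3, i.e. n^2 - n - 6 = 0.
Discriminant = 1 + 8*3 = 25
n = (1 + sqrt(25))/2 = (1 + 5)/2 = 3


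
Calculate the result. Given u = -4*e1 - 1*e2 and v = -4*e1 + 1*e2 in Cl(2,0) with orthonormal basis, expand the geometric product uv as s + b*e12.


Expand: (-4*e1 - 1*e2)(-4*e1 + 1*e2)
= (-4)*(-4)*e1e1 + (-4)*1*e1e2 + (-1)*(-4)*e2e1 + (-1)*1*e2e2
Using e1^2 = e2^2 = 1, e2e1 = -e1e2:
Scalar part s = (-4)*(-4) + (-1)*1 = 16 + (-1) = 15
Bivector part b = (-4)*1 - (-1)*(-4) = -4 - 4 = -8
uv = 15 - 8*e12


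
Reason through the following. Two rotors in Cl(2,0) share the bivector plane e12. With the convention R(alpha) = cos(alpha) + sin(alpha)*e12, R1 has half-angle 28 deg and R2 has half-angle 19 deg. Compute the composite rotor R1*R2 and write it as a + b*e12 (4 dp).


Same-plane rotors commute and their half-angles add:
R1*R2 = cos(a1 + a2) + sin(a1 + a2)*e12.
a1 + a2 = 28 + 19 = 47 deg
cos(47 deg) = 0.6820
sin(47 deg) = 0.7314
R1*R2 = 0.6820 + 0.7314*e12


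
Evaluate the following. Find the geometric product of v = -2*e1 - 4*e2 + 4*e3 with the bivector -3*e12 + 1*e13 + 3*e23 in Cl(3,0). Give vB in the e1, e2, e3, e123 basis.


vB has grade-1 (vector) and grade-3 (trivector) parts: vB = (v _| B) + (v ^ B).
Vector part <vB>_1:
  e1: -v2*b12 - v3*b13 = -(-4)*(-3) - (4)*(1) = -16
  e2: v1*b12 - v3*b23 = (-2)*(-3) - (4)*(3) = -6
  e3: v1*b13 + v2*b23 = (-2)*(1) + (-4)*(3) = -14
Trivector part <vB>_3:
  e123: v1*b23 - v2*b13 + v3*b12 = (-2)*(3) - (-4)*(1) + (4)*(-3) = -14
vB = -16*e1 - 6*e2 - 14*e3 - 14*e123


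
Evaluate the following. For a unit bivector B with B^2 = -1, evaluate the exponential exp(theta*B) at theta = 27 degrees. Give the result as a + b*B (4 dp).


For a unit bivector B with B^2 = -1, the exponential series gives
e^(theta*B) = cos(theta) + sin(theta)*B (the GA analogue of Euler's formula).
theta = 27 degrees = 0.471239 rad
cos(27 deg) = 0.8910
sin(27 deg) = 0.4540
exp(theta*B) = 0.8910 + 0.4540*B


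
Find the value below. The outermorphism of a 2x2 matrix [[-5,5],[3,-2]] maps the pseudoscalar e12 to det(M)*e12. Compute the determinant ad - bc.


The outermorphism of a linear map f sends e1^e2 to f(e1)^f(e2).
f(e1) = -5*e1 + 3*e2
f(e2) = 5*e1 - 2*e2
f(e1) ^ f(e2) = (-5*e1 + 3*e2) ^ (5*e1 - 2*e2)
= (-5)*(-2)*e12 + 3*5*e21
= (10 - 15)*e12
= -5*e12
Coefficient = -5


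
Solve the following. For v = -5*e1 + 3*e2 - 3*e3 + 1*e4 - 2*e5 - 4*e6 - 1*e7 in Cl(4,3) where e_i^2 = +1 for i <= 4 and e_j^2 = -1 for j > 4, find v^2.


v^2 = sum of c_i^2 * e_i^2
Positive signature terms (e_i^2 = +1): (-5)^2 + 3^2 + (-3)^2 + 1^2 = 44
Negative signature terms (e_j^2 = -1): (-2)^2 + (-4)^2 + (-1)^2 = 21
v^2 = 44 - 21 = 23


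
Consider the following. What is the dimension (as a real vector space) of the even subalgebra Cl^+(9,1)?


Even subalgebra dimension = 2^(n-1)
n = 9 + 1 = 10
2^(10 - 1) = 2^9 = 512
Verification: sum of C(10,k) for even k = 1 + 45 + 210 + 210 + 45 + 1 = 512
Result = 512


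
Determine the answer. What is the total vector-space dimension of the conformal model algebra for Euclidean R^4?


The conformal model of R^4 uses Cl(5,1): the 4 Euclidean generators plus two extra orthogonal generators e+ (e+^2 = +1) and e- (e-^2 = -1), from which the null vectors e0, einf are built.
Number of generators m = 4 + 2 = 6.
dim Cl(p,q) = 2^m = 2^6 = 64


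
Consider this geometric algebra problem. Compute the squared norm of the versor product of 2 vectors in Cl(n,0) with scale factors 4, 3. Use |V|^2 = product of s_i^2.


Each vector v_i has |v_i|^2 = s_i^2
Squared scales: 4^2 = 16, 3^2 = 9
|V|^2 = 16 * 9
= 144


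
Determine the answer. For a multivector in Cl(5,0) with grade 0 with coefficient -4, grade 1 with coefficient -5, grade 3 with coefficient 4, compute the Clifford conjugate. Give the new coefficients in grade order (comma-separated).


Clifford conjugate sign for grade k: (-1)^(k(k+1)/2)
Grade 0: (-1)^(0*1/2) = (-1)^0 = 1, coeff -4 -> -4
Grade 1: (-1)^(1*2/2) = (-1)^1 = -1, coeff -5 -> 5
Grade 3: (-1)^(3*4/2) = (-1)^6 = 1, coeff 4 -> 4
Conjugated coefficients: -4, 5, 4


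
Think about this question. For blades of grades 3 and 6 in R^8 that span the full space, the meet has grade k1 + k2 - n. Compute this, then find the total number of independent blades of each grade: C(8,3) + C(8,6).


Meet grade = grade(A) + grade(B) - n
= 3 + 6 - 8 = 1
C(8,3) = 56
C(8,6) = 28
dim_A + dim_B = 56 + 28 = 84


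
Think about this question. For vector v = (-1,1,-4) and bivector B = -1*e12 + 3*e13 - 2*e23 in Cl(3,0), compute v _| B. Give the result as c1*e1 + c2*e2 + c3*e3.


Left contraction v _| B = <vB>_1 (grade-1 part of the geometric product vB).
Using e1_|e12 = e2, e2_|e12 = -e1, e1_|e13 = e3, e3_|e13 = -e1, e2_|e23 = e3, e3_|e23 = -e2:
e1 coeff: -v2*b12 - v3*b13 = -(1)*(-1) - (-4)*(3) = 13
e2 coeff: v1*b12 - v3*b23 = (-1)*(-1) - (-4)*(-2) = -7
e3 coeff: v1*b13 + v2*b23 = (-1)*(3) + (1)*(-2) = -5
v _| B = 13*e1 - 7*e2 - 5*e3


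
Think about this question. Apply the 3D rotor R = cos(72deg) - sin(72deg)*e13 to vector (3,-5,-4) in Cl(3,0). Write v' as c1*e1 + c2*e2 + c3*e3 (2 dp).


Rotor R = cos(72deg) - sin(72deg)*e13
Rotation angle theta = 2 * 72 = 144 degrees in the e13 plane (e1 -> e3).
The component perpendicular to the plane (e2) is invariant: v'_2 = v2 = -5.00
cos(144deg) = -0.8090, sin(144deg) = 0.5878
v'_1 = v1*cos(theta) - v3*sin(theta) = 3*(-0.8090) - (-4)*0.5878 = -0.08
v'_3 = v1*sin(theta) + v3*cos(theta) = 3*0.5878 + (-4)*(-0.8090) = 5.00
v' = -0.08*e1 - 5.00*e2 + 5.00*e3


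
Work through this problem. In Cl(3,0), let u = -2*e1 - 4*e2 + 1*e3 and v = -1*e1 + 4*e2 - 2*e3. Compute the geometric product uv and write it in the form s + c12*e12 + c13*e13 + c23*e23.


In Cl(3,0): e_i^2 = 1, e_ie_j = -e_je_i for i != j.
Scalar part = u . v = (-2)*(-1) + (-4)*4 + 1*(-2)
= 2 + (-16) + (-2) = -16
e12 coeff = (-2)*4 - (-4)*(-1) = -8 - 4 = -12
e13 coeff = (-2)*(-2) - 1*(-1) = 4 - (-1) = 5
e23 coeff = (-4)*(-2) - 1*4 = 8 - 4 = 4
uv = -16 - 12*e12 + 5*e13 + 4*e23


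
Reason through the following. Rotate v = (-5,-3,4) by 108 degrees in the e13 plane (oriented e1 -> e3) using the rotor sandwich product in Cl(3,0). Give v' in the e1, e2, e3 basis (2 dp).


Rotor R = cos(54deg) - sin(54deg)*e13
Rotation angle theta = 2 * 54 = 108 degrees in the e13 plane (e1 -> e3).
The component perpendicular to the plane (e2) is invariant: v'_2 = v2 = -3.00
cos(108deg) = -0.3090, sin(108deg) = 0.9511
v'_1 = v1*cos(theta) - v3*sin(theta) = -5*(-0.3090) - 4*0.9511 = -2.26
v'_3 = v1*sin(theta) + v3*cos(theta) = -5*0.9511 + 4*(-0.3090) = -5.99
v' = -2.26*e1 - 3.00*e2 - 5.99*e3


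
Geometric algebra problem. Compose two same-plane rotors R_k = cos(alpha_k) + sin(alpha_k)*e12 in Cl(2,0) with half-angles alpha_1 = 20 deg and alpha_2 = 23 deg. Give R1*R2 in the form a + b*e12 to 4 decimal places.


Same-plane rotors commute and their half-angles add:
R1*R2 = cos(a1 + a2) + sin(a1 + a2)*e12.
a1 + a2 = 20 + 23 = 43 deg
cos(43 deg) = 0.7314
sin(43 deg) = 0.6820
R1*R2 = 0.7314 + 0.6820*e12


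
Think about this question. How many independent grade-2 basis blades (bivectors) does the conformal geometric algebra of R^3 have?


The conformal model of R^3 uses Cl(4,1) with m = 3 + 2 = 5 generators.
Number of grade-2 blades = C(m, 2) = C(5, 2)
= 5*4/2 = 10


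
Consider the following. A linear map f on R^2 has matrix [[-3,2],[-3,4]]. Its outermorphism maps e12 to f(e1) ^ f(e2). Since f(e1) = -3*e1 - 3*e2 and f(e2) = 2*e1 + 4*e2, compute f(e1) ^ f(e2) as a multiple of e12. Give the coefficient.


The outermorphism of a linear map f sends e1^e2 to f(e1)^f(e2).
f(e1) = -3*e1 - 3*e2
f(e2) = 2*e1 + 4*e2
f(e1) ^ f(e2) = (-3*e1 - 3*e2) ^ (2*e1 + 4*e2)
= (-3)*4*e12 + (-3)*2*e21
= (-12 - (-6))*e12
= -6*e12
Coefficient = -6


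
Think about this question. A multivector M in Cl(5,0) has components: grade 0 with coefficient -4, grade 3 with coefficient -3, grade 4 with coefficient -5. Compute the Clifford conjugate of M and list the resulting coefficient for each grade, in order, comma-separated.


Clifford conjugate sign for grade k: (-1)^(k(k+1)/2)
Grade 0: (-1)^(0*1/2) = (-1)^0 = 1, coeff -4 -> -4
Grade 3: (-1)^(3*4/2) = (-1)^6 = 1, coeff -3 -> -3
Grade 4: (-1)^(4*5/2) = (-1)^10 = 1, coeff -5 -> -5
Conjugated coefficients: -4, -3, -5


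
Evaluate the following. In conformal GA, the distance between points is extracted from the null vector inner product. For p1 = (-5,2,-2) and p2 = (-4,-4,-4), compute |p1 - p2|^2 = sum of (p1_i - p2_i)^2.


p1 - p2 = (-1, 6, 2)
|p1 - p2|^2 = (-1)^2 + 6^2 + 2^2
= 1 + 36 + 4
= 41


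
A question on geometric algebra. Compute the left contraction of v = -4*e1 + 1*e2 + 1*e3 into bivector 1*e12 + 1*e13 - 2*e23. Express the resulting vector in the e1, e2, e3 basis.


Left contraction v _| B = <vB>_1 (grade-1 part of the geometric product vB).
Using e1_|e12 = e2, e2_|e12 = -e1, e1_|e13 = e3, e3_|e13 = -e1, e2_|e23 = e3, e3_|e23 = -e2:
e1 coeff: -v2*b12 - v3*b13 = -(1)*(1) - (1)*(1) = -2
e2 coeff: v1*b12 - v3*b23 = (-4)*(1) - (1)*(-2) = -2
e3 coeff: v1*b13 + v2*b23 = (-4)*(1) + (1)*(-2) = -6
v _| B = -2*e1 - 2*e2 - 6*e3


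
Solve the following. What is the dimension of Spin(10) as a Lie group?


Spin(n) double-covers SO(n); both have Lie algebra so(n) of dimension n(n-1)/2.
n = 10
n(n-1) = 10 * 9 = 90
dim Spin(10) = 90/2 = 45


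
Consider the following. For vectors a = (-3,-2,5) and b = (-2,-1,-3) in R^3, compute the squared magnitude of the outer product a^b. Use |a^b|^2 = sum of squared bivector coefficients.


a wedge b = (a1*b2 - a2*b1)*e12 + (a1*b3 - a3*b1)*e13 + (a2*b3 - a3*b2)*e23
e12 coeff: (-3)*(-1) - (-2)*(-2) = 3 - 4 = -1
e13 coeff: (-3)*(-3) - 5*(-2) = 9 - (-10) = 19
e23 coeff: (-2)*(-3) - 5*(-1) = 6 - (-5) = 11
|a wedge b|^2 = (-1)^2 + 19^2 + 11^2
= 1 + 361 + 121
= 483


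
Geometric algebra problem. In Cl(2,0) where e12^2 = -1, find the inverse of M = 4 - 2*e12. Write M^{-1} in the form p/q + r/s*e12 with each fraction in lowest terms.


M = 4 - 2*e12, where e12^2 = -1.
Since M commutes with its reverse ~M = a - b*e12, M * ~M = a^2 - b^2*e12^2 = a^2 + b^2.
So M^{-1} = ~M / (a^2 + b^2) = (a - b*e12)/(a^2 + b^2).
a^2 + b^2 = 16 + 4 = 20
Scalar part = 4/20 = 1/5
Bivector coeff = 2/20 = 1/10
M^{-1} = 1/5 + 1/10*e12


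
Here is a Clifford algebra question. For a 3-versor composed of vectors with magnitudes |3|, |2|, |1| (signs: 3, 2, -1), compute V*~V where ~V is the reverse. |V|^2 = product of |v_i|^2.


Each vector v_i has |v_i|^2 = s_i^2
Squared scales: 3^2 = 9, 2^2 = 4, (-1)^2 = 1
|V|^2 = 9 * 4 * 1
= 36


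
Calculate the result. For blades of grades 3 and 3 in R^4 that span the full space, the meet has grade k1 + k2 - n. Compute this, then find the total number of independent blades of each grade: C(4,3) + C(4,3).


Meet grade = grade(A) + grade(B) - n
= 3 + 3 - 4 = 2
C(4,3) = 4
C(4,3) = 4
dim_A + dim_B = 4 + 4 = 8


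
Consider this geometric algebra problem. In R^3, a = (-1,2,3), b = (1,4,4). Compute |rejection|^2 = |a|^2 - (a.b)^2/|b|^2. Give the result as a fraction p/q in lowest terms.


|a|^2 = (-1)^2 + 2^2 + 3^2 = 14
|b|^2 = 1^2 + 4^2 + 4^2 = 33
a . b = (-1)*1 + 2*4 + 3*4 = 19
(a.b)^2 = 19^2 = 361
|rej|^2 = 14 - 361/33
= (462 - 361)/33
= 101/33
In lowest terms: 101/33
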